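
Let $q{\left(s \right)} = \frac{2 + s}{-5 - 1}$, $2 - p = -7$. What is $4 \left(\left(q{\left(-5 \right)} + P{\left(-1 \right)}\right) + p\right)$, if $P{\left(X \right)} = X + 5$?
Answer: $54$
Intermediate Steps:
$p = 9$ ($p = 2 - -7 = 2 + 7 = 9$)
$P{\left(X \right)} = 5 + X$
$q{\left(s \right)} = - \frac{1}{3} - \frac{s}{6}$ ($q{\left(s \right)} = \frac{2 + s}{-6} = \left(2 + s\right) \left(- \frac{1}{6}\right) = - \frac{1}{3} - \frac{s}{6}$)
$4 \left(\left(q{\left(-5 \right)} + P{\left(-1 \right)}\right) + p\right) = 4 \left(\left(\left(- \frac{1}{3} - - \frac{5}{6}\right) + \left(5 - 1\right)\right) + 9\right) = 4 \left(\left(\left(- \frac{1}{3} + \frac{5}{6}\right) + 4\right) + 9\right) = 4 \left(\left(\frac{1}{2} + 4\right) + 9\right) = 4 \left(\frac{9}{2} + 9\right) = 4 \cdot \frac{27}{2} = 54$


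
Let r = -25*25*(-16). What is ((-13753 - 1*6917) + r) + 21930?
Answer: 11260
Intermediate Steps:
r = 10000 (r = -625*(-16) = 10000)
((-13753 - 1*6917) + r) + 21930 = ((-13753 - 1*6917) + 10000) + 21930 = ((-13753 - 6917) + 10000) + 21930 = (-20670 + 10000) + 21930 = -10670 + 21930 = 11260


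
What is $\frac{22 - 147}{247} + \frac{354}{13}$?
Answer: $\frac{6601}{247} \approx 26.725$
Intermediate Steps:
$\frac{22 - 147}{247} + \frac{354}{13} = \left(-125\right) \frac{1}{247} + 354 \cdot \frac{1}{13} = - \frac{125}{247} + \frac{354}{13} = \frac{6601}{247}$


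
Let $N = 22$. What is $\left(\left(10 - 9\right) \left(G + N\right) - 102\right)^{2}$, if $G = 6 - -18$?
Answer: $3136$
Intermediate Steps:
$G = 24$ ($G = 6 + 18 = 24$)
$\left(\left(10 - 9\right) \left(G + N\right) - 102\right)^{2} = \left(\left(10 - 9\right) \left(24 + 22\right) - 102\right)^{2} = \left(1 \cdot 46 - 102\right)^{2} = \left(46 - 102\right)^{2} = \left(-56\right)^{2} = 3136$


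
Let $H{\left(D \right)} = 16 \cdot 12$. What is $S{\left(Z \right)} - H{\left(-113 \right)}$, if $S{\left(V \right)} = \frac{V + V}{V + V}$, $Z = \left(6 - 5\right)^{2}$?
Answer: $-191$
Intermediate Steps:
$Z = 1$ ($Z = 1^{2} = 1$)
$S{\left(V \right)} = 1$ ($S{\left(V \right)} = \frac{2 V}{2 V} = 2 V \frac{1}{2 V} = 1$)
$H{\left(D \right)} = 192$
$S{\left(Z \right)} - H{\left(-113 \right)} = 1 - 192 = -191$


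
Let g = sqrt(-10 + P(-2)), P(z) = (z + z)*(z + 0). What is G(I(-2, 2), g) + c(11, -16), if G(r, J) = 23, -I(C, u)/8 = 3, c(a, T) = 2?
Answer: 25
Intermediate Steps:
P(z) = 2*z**2 (P(z) = (2*z)*z = 2*z**2)
I(C, u) = -24 (I(C, u) = -8*3 = -24)
g = I*sqrt(2) (g = sqrt(-10 + 2*(-2)**2) = sqrt(-10 + 2*4) = sqrt(-10 + 8) = sqrt(-2) = I*sqrt(2) ≈ 1.4142*I)
G(I(-2, 2), g) + c(11, -16) = 23 + 2 = 25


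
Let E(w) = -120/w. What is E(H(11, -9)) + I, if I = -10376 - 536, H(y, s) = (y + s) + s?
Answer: -76264/7 ≈ -10895.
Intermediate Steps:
H(y, s) = y + 2*s (H(y, s) = (s + y) + s = y + 2*s)
I = -10912 (I = -10376 - 1*536 = -10376 - 536 = -10912)
E(H(11, -9)) + I = -120/(11 + 2*(-9)) - 10912 = -120/(11 - 18) - 10912 = -120/(-7) - 10912 = -120*(-1/7) - 10912 = 120/7 - 10912 = -76264/7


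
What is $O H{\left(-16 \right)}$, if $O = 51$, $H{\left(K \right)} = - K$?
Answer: $816$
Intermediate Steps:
$O H{\left(-16 \right)} = 51 \left(\left(-1\right) \left(-16\right)\right) = 51 \cdot 16 = 816$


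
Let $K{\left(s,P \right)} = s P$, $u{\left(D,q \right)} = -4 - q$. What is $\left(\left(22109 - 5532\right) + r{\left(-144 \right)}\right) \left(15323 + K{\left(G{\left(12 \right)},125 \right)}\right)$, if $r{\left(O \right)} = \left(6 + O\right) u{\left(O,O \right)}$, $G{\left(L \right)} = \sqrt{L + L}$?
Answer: $-42030989 - 685750 \sqrt{6} \approx -4.3711 \cdot 10^{7}$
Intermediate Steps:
$G{\left(L \right)} = \sqrt{2} \sqrt{L}$ ($G{\left(L \right)} = \sqrt{2 L} = \sqrt{2} \sqrt{L}$)
$K{\left(s,P \right)} = P s$
$r{\left(O \right)} = \left(-4 - O\right) \left(6 + O\right)$ ($r{\left(O \right)} = \left(6 + O\right) \left(-4 - O\right) = \left(-4 - O\right) \left(6 + O\right)$)
$\left(\left(22109 - 5532\right) + r{\left(-144 \right)}\right) \left(15323 + K{\left(G{\left(12 \right)},125 \right)}\right) = \left(\left(22109 - 5532\right) - \left(4 - 144\right) \left(6 - 144\right)\right) \left(15323 + 125 \sqrt{2} \sqrt{12}\right) = \left(16577 - \left(-140\right) \left(-138\right)\right) \left(15323 + 125 \sqrt{2} \cdot 2 \sqrt{3}\right) = \left(16577 - 19320\right) \left(15323 + 125 \cdot 2 \sqrt{6}\right) = - 2743 \left(15323 + 250 \sqrt{6}\right) = -42030989 - 685750 \sqrt{6}$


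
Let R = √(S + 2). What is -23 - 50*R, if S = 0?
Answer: -23 - 50*√2 ≈ -93.711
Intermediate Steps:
R = √2 (R = √(0 + 2) = √2 ≈ 1.4142)
-23 - 50*R = -23 - 50*√2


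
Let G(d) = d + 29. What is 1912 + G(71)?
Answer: 2012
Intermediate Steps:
G(d) = 29 + d
1912 + G(71) = 1912 + (29 + 71) = 1912 + 100 = 2012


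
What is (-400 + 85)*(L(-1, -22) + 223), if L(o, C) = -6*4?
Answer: -62685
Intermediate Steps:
L(o, C) = -24
(-400 + 85)*(L(-1, -22) + 223) = (-400 + 85)*(-24 + 223) = -315*199 = -62685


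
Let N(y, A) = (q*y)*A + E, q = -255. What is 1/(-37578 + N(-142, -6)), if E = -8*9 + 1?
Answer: -1/254909 ≈ -3.9230e-6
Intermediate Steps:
E = -71 (E = -72 + 1 = -71)
N(y, A) = -71 - 255*A*y (N(y, A) = (-255*y)*A - 71 = -255*A*y - 71 = -71 - 255*A*y)
1/(-37578 + N(-142, -6)) = 1/(-37578 + (-71 - 255*(-6)*(-142))) = 1/(-37578 + (-71 - 217260)) = 1/(-37578 - 217331) = 1/(-254909) = -1/254909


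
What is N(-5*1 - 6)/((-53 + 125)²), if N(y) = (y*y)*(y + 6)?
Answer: -605/5184 ≈ -0.11671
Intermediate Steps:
N(y) = y²*(6 + y)
N(-5*1 - 6)/((-53 + 125)²) = ((-5*1 - 6)²*(6 + (-5*1 - 6)))/((-53 + 125)²) = ((-5 - 6)²*(6 + (-5 - 6)))/(72²) = ((-11)²*(6 - 11))/5184 = (121*(-5))*(1/5184) = -605*1/5184 = -605/5184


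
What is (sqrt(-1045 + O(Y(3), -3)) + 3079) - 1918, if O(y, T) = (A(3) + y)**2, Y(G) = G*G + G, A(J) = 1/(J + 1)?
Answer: 1161 + 3*I*sqrt(1591)/4 ≈ 1161.0 + 29.915*I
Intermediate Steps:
A(J) = 1/(1 + J)
Y(G) = G + G**2 (Y(G) = G**2 + G = G + G**2)
O(y, T) = (1/4 + y)**2 (O(y, T) = (1/(1 + 3) + y)**2 = (1/4 + y)**2)
(sqrt(-1045 + O(Y(3), -3)) + 3079) - 1918 = (sqrt(-1045 + (1 + 4*(3*(1 + 3)))**2/16) + 3079) - 1918 = (sqrt(-1045 + (1 + 4*(3*4))**2/16) + 3079) - 1918 = (sqrt(-1045 + (1 + 4*12)**2/16) + 3079) - 1918 = (sqrt(-1045 + (1 + 48)**2/16) + 3079) - 1918 = (sqrt(-1045 + (1/16)*49**2) + 3079) - 1918 = (sqrt(-1045 + (1/16)*2401) + 3079) - 1918 = (sqrt(-1045 + 2401/16) + 3079) - 1918 = (sqrt(-14319/16) + 3079) - 1918 = (3*I*sqrt(1591)/4 + 3079) - 1918 = (3079 + 3*I*sqrt(1591)/4) - 1918 = 1161 + 3*I*sqrt(1591)/4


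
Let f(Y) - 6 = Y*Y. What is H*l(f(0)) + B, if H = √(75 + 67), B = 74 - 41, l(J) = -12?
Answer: 33 - 12*√142 ≈ -110.00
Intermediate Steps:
f(Y) = 6 + Y² (f(Y) = 6 + Y*Y = 6 + Y²)
B = 33
H = √142 ≈ 11.916
H*l(f(0)) + B = √142*(-12) + 33 = -12*√142 + 33 = 33 - 12*√142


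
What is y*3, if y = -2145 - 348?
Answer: -7479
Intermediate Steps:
y = -2493
y*3 = -2493*3 = -7479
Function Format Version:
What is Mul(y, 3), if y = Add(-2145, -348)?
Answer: -7479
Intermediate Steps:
y = -2493
Mul(y, 3) = Mul(-2493, 3) = -7479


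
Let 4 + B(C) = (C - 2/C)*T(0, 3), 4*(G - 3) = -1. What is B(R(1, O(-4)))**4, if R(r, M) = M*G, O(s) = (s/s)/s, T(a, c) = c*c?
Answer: 62793341850625/959512576 ≈ 65443.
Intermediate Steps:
G = 11/4 (G = 3 + (1/4)*(-1) = 3 - 1/4 = 11/4 ≈ 2.7500)
T(a, c) = c**2
O(s) = 1/s
R(r, M) = 11*M/4 (R(r, M) = M*(11/4) = 11*M/4)
B(C) = -4 - 18/C + 9*C (B(C) = -4 + (C - 2/C)*3**2 = -4 + (C - 2/C)*9 = -4 + (-18/C + 9*C) = -4 - 18/C + 9*C)
B(R(1, O(-4)))**4 = (-4 - 18/((11/4)/(-4)) + 9*((11/4)/(-4)))**4 = (-4 - 18/((11/4)*(-1/4)) + 9*((11/4)*(-1/4)))**4 = (-4 - 18/(-11/16) + 9*(-11/16))**4 = (-4 - 18*(-16/11) - 99/16)**4 = (-4 + 288/11 - 99/16)**4 = (2815/176)**4 = 62793341850625/959512576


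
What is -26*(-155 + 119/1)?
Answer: 936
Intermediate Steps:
-26*(-155 + 119/1) = -26*(-155 + 119*1) = -26*(-155 + 119) = -26*(-36) = 936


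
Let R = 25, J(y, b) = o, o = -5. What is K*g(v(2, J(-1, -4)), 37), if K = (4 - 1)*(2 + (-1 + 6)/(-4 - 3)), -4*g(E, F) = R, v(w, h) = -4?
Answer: -675/28 ≈ -24.107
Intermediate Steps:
J(y, b) = -5
g(E, F) = -25/4 (g(E, F) = -¼*25 = -25/4)
K = 27/7 (K = 3*(2 + 5/(-7)) = 3*(2 + 5*(-⅐)) = 3*(2 - 5/7) = 3*(9/7) = 27/7 ≈ 3.8571)
K*g(v(2, J(-1, -4)), 37) = (27/7)*(-25/4) = -675/28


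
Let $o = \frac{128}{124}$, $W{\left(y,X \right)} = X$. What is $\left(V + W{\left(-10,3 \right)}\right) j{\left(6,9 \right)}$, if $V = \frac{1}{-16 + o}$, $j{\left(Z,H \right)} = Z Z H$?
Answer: $\frac{110241}{116} \approx 950.35$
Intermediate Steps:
$o = \frac{32}{31}$ ($o = 128 \cdot \frac{1}{124} = \frac{32}{31} \approx 1.0323$)
$j{\left(Z,H \right)} = H Z^{2}$ ($j{\left(Z,H \right)} = Z^{2} H = H Z^{2}$)
$V = - \frac{31}{464}$ ($V = \frac{1}{-16 + \frac{32}{31}} = \frac{1}{- \frac{464}{31}} = - \frac{31}{464} \approx -0.06681$)
$\left(V + W{\left(-10,3 \right)}\right) j{\left(6,9 \right)} = \left(- \frac{31}{464} + 3\right) 9 \cdot 6^{2} = \frac{1361 \cdot 9 \cdot 36}{464} = \frac{1361}{464} \cdot 324 = \frac{110241}{116}$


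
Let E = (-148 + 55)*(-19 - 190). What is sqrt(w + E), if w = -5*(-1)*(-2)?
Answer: sqrt(19427) ≈ 139.38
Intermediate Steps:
w = -10 (w = 5*(-2) = -10)
E = 19437 (E = -93*(-209) = 19437)
sqrt(w + E) = sqrt(-10 + 19437) = sqrt(19427)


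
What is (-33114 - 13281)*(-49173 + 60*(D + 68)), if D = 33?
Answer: 2000227635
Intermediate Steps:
(-33114 - 13281)*(-49173 + 60*(D + 68)) = (-33114 - 13281)*(-49173 + 60*(33 + 68)) = -46395*(-49173 + 60*101) = -46395*(-49173 + 6060) = -46395*(-43113) = 2000227635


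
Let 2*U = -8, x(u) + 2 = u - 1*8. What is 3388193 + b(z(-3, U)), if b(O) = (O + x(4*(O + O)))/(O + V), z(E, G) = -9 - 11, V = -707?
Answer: 2463216501/727 ≈ 3.3882e+6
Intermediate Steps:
x(u) = -10 + u (x(u) = -2 + (u - 1*8) = -2 + (u - 8) = -2 + (-8 + u) = -10 + u)
U = -4 (U = (1/2)*(-8) = -4)
z(E, G) = -20
b(O) = (-10 + 9*O)/(-707 + O) (b(O) = (O + (-10 + 4*(O + O)))/(O - 707) = (O + (-10 + 4*(2*O)))/(-707 + O) = (O + (-10 + 8*O))/(-707 + O) = (-10 + 9*O)/(-707 + O))
3388193 + b(z(-3, U)) = 3388193 + (-10 + 9*(-20))/(-707 - 20) = 3388193 + (-10 - 180)/(-727) = 3388193 - 1/727*(-190) = 3388193 + 190/727 = 2463216501/727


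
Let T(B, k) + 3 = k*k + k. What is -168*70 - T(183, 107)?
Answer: -23313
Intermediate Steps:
T(B, k) = -3 + k + k**2 (T(B, k) = -3 + (k*k + k) = -3 + (k**2 + k) = -3 + (k + k**2) = -3 + k + k**2)
-168*70 - T(183, 107) = -168*70 - (-3 + 107 + 107**2) = -11760 - (-3 + 107 + 11449) = -11760 - 1*11553 = -11760 - 11553 = -23313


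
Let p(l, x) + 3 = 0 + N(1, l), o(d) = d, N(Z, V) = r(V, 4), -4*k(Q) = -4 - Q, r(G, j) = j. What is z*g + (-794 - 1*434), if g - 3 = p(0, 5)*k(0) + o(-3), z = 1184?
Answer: -44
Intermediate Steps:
k(Q) = 1 + Q/4 (k(Q) = -(-4 - Q)/4 = 1 + Q/4)
N(Z, V) = 4
p(l, x) = 1 (p(l, x) = -3 + (0 + 4) = -3 + 4 = 1)
g = 1 (g = 3 + (1*(1 + (1/4)*0) - 3) = 3 + (1*(1 + 0) - 3) = 3 + (1*1 - 3) = 3 + (1 - 3) = 3 - 2 = 1)
z*g + (-794 - 1*434) = 1184*1 + (-794 - 1*434) = 1184 + (-794 - 434) = 1184 - 1228 = -44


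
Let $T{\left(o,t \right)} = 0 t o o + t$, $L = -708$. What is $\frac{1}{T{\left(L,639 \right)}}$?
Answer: $\frac{1}{639} \approx 0.0015649$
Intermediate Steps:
$T{\left(o,t \right)} = t$ ($T{\left(o,t \right)} = 0 o o + t = 0 o + t = 0 + t = t$)
$\frac{1}{T{\left(L,639 \right)}} = \frac{1}{639}$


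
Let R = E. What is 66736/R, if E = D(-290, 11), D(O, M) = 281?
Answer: 66736/281 ≈ 237.49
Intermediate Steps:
E = 281
R = 281
66736/R = 66736/281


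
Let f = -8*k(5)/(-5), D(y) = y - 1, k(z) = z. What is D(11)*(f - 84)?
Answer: -760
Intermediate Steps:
D(y) = -1 + y
f = 8 (f = -40/(-5) = -40*(-1)/5 = -8*(-1) = 8)
D(11)*(f - 84) = (-1 + 11)*(8 - 84) = 10*(-76) = -760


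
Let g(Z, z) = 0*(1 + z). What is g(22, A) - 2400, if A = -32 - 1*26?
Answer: -2400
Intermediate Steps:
A = -58 (A = -32 - 26 = -58)
g(Z, z) = 0
g(22, A) - 2400 = 0 - 2400 = -2400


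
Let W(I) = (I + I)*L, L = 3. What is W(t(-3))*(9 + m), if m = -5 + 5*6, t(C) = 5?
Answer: 1020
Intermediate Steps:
W(I) = 6*I (W(I) = (I + I)*3 = (2*I)*3 = 6*I)
m = 25 (m = -5 + 30 = 25)
W(t(-3))*(9 + m) = (6*5)*(9 + 25) = 30*34 = 1020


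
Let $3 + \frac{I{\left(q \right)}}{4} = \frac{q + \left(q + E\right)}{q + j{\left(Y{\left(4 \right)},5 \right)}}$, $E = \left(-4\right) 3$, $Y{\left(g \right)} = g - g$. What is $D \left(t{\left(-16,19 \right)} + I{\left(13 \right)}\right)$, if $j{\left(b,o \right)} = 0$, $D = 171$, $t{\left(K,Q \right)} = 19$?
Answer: $\frac{25137}{13} \approx 1933.6$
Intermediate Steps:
$Y{\left(g \right)} = 0$
$E = -12$
$I{\left(q \right)} = -12 + \frac{4 \left(-12 + 2 q\right)}{q}$ ($I{\left(q \right)} = -12 + 4 \frac{q + \left(q - 12\right)}{q + 0} = -12 + 4 \frac{q + \left(-12 + q\right)}{q} = -12 + 4 \frac{-12 + 2 q}{q} = -12 + \frac{4 \left(-12 + 2 q\right)}{q}$)
$D \left(t{\left(-16,19 \right)} + I{\left(13 \right)}\right) = 171 \left(19 - \left(4 + \frac{48}{13}\right)\right) = 171 \left(19 - \frac{100}{13}\right) = 171 \cdot \frac{147}{13} = \frac{25137}{13}$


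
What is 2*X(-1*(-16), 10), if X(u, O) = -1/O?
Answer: -1/5 ≈ -0.20000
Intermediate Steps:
2*X(-1*(-16), 10) = 2*(-1/10) = -1/5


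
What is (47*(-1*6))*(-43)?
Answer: 12126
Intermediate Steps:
(47*(-1*6))*(-43) = (47*(-6))*(-43) = -282*(-43) = 12126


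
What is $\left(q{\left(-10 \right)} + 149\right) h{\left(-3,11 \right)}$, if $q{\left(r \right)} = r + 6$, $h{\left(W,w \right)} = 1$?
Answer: $145$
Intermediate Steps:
$q{\left(r \right)} = 6 + r$
$\left(q{\left(-10 \right)} + 149\right) h{\left(-3,11 \right)} = \left(\left(6 - 10\right) + 149\right) 1 = \left(-4 + 149\right) 1 = 145 \cdot 1 = 145$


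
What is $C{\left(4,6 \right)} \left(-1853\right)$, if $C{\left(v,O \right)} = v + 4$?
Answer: $-14824$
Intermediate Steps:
$C{\left(v,O \right)} = 4 + v$
$C{\left(4,6 \right)} \left(-1853\right) = \left(4 + 4\right) \left(-1853\right) = 8 \left(-1853\right) = -14824$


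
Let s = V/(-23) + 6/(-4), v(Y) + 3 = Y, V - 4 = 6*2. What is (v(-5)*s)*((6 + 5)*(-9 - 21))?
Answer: -133320/23 ≈ -5796.5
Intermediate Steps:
V = 16 (V = 4 + 6*2 = 4 + 12 = 16)
v(Y) = -3 + Y
s = -101/46 (s = 16/(-23) + 6/(-4) = 16*(-1/23) + 6*(-1/4) = -16/23 - 3/2 = -101/46 ≈ -2.1957)
(v(-5)*s)*((6 + 5)*(-9 - 21)) = ((-3 - 5)*(-101/46))*((6 + 5)*(-9 - 21)) = (-8*(-101/46))*(11*(-30)) = (404/23)*(-330) = -133320/23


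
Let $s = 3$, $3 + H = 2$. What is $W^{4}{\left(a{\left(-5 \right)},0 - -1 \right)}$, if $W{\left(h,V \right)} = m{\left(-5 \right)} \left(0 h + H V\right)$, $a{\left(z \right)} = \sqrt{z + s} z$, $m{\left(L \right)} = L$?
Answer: $625$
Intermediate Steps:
$H = -1$ ($H = -3 + 2 = -1$)
$a{\left(z \right)} = z \sqrt{3 + z}$ ($a{\left(z \right)} = \sqrt{z + 3} z = \sqrt{3 + z} z = z \sqrt{3 + z}$)
$W{\left(h,V \right)} = 5 V$ ($W{\left(h,V \right)} = - 5 \left(0 h - V\right) = - 5 \left(0 - V\right) = - 5 \left(- V\right) = 5 V$)
$W^{4}{\left(a{\left(-5 \right)},0 - -1 \right)} = \left(5 \left(0 - -1\right)\right)^{4} = \left(5 \left(0 + 1\right)\right)^{4} = \left(5 \cdot 1\right)^{4} = 5^{4} = 625$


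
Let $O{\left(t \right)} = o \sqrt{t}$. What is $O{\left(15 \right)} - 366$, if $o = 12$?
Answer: $-366 + 12 \sqrt{15} \approx -319.52$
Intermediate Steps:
$O{\left(t \right)} = 12 \sqrt{t}$
$O{\left(15 \right)} - 366 = 12 \sqrt{15} - 366 = -366 + 12 \sqrt{15}$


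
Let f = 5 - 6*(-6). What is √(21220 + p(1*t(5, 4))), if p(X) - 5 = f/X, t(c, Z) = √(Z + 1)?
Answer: √(530625 + 205*√5)/5 ≈ 145.75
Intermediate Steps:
f = 41 (f = 5 + 36 = 41)
t(c, Z) = √(1 + Z)
p(X) = 5 + 41/X
√(21220 + p(1*t(5, 4))) = √(21220 + (5 + 41/((1*√(1 + 4))))) = √(21220 + (5 + 41/((1*√5)))) = √(21220 + (5 + 41/(√5))) = √(21220 + (5 + 41*(√5/5))) = √(21220 + (5 + 41*√5/5)) = √(21225 + 41*√5/5)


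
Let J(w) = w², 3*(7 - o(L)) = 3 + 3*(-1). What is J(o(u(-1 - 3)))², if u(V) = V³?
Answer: 2401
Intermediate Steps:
o(L) = 7 (o(L) = 7 - (3 + 3*(-1))/3 = 7 - (3 - 3)/3 = 7 - ⅓*0 = 7 + 0 = 7)
J(o(u(-1 - 3)))² = (7²)² = 49² = 2401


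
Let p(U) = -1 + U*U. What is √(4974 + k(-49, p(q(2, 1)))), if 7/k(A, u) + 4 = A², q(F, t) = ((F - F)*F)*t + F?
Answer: √28578675945/2397 ≈ 70.527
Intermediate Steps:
q(F, t) = F (q(F, t) = (0*F)*t + F = 0*t + F = 0 + F = F)
p(U) = -1 + U²
k(A, u) = 7/(-4 + A²)
√(4974 + k(-49, p(q(2, 1)))) = √(4974 + 7/(-4 + (-49)²)) = √(4974 + 7/(-4 + 2401)) = √(4974 + 7/2397) = √(11922685/2397) = √28578675945/2397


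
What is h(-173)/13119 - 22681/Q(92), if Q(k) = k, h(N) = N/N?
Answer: -297551947/1206948 ≈ -246.53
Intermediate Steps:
h(N) = 1
h(-173)/13119 - 22681/Q(92) = 1/13119 - 22681/92 = -297551947/1206948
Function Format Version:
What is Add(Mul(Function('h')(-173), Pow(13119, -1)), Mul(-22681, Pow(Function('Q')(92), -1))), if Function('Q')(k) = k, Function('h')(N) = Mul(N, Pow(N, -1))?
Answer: Rational(-297551947, 1206948) ≈ -246.53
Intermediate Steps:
Function('h')(N) = 1
Add(Mul(Function('h')(-173), Pow(13119, -1)), Mul(-22681, Pow(Function('Q')(92), -1))) = Add(Mul(1, Pow(13119, -1)), Mul(-22681, Pow(92, -1))) = Add(Mul(1, Rational(1, 13119)), Mul(-22681, Rational(1, 92))) = Add(Rational(1, 13119), Rational(-22681, 92)) = Rational(-297551947, 1206948)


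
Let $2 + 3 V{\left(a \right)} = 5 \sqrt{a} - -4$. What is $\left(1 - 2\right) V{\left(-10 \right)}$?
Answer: $- \frac{2}{3} - \frac{5 i \sqrt{10}}{3} \approx -0.66667 - 5.2705 i$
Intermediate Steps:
$V{\left(a \right)} = \frac{2}{3} + \frac{5 \sqrt{a}}{3}$ ($V{\left(a \right)} = - \frac{2}{3} + \frac{5 \sqrt{a} - -4}{3} = - \frac{2}{3} + \frac{5 \sqrt{a} + 4}{3} = - \frac{2}{3} + \frac{4 + 5 \sqrt{a}}{3} = - \frac{2}{3} + \left(\frac{4}{3} + \frac{5 \sqrt{a}}{3}\right) = \frac{2}{3} + \frac{5 \sqrt{a}}{3}$)
$\left(1 - 2\right) V{\left(-10 \right)} = \left(1 - 2\right) \left(\frac{2}{3} + \frac{5 \sqrt{-10}}{3}\right) = \left(1 - 2\right) \left(\frac{2}{3} + \frac{5 i \sqrt{10}}{3}\right) = - (\frac{2}{3} + \frac{5 i \sqrt{10}}{3}) = - \frac{2}{3} - \frac{5 i \sqrt{10}}{3}$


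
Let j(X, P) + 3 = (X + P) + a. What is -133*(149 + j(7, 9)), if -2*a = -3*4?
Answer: -22344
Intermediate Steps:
a = 6 (a = -(-3)*4/2 = -½*(-12) = 6)
j(X, P) = 3 + P + X (j(X, P) = -3 + ((X + P) + 6) = -3 + ((P + X) + 6) = -3 + (6 + P + X) = 3 + P + X)
-133*(149 + j(7, 9)) = -133*(149 + (3 + 9 + 7)) = -133*(149 + 19) = -133*168 = -22344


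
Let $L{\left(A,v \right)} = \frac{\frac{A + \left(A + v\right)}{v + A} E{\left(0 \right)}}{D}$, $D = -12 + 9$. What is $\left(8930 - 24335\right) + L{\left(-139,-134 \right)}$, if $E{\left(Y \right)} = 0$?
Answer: $-15405$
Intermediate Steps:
$D = -3$
$L{\left(A,v \right)} = 0$ ($L{\left(A,v \right)} = \frac{\frac{A + \left(A + v\right)}{v + A} 0}{-3} = \frac{v + 2 A}{A + v} 0 \left(- \frac{1}{3}\right) = 0 \left(- \frac{1}{3}\right) = 0$)
$\left(8930 - 24335\right) + L{\left(-139,-134 \right)} = \left(8930 - 24335\right) + 0 = -15405 + 0 = -15405$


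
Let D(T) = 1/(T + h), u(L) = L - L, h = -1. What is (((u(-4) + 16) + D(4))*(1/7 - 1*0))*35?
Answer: 245/3 ≈ 81.667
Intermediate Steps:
u(L) = 0
D(T) = 1/(-1 + T) (D(T) = 1/(T - 1) = 1/(-1 + T))
(((u(-4) + 16) + D(4))*(1/7 - 1*0))*35 = (((0 + 16) + 1/(-1 + 4))*(1/7 - 1*0))*35 = ((16 + 1/3)*(1/7 + 0))*35 = ((16 + 1/3)*(1/7))*35 = ((49/3)*(1/7))*35 = (7/3)*35 = 245/3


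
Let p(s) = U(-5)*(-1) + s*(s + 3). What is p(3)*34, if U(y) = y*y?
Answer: -238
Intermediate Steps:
U(y) = y²
p(s) = -25 + s*(3 + s) (p(s) = (-5)²*(-1) + s*(s + 3) = 25*(-1) + s*(3 + s) = -25 + s*(3 + s))
p(3)*34 = (-25 + 3² + 3*3)*34 = (-25 + 9 + 9)*34 = -7*34 = -238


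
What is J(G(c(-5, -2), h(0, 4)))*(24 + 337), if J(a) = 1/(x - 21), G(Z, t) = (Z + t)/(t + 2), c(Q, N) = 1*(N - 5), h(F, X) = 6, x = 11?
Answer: -361/10 ≈ -36.100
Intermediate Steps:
c(Q, N) = -5 + N (c(Q, N) = 1*(-5 + N) = -5 + N)
G(Z, t) = (Z + t)/(2 + t)
J(a) = -1/10 (J(a) = 1/(11 - 21) = 1/(-10) = -1/10)
J(G(c(-5, -2), h(0, 4)))*(24 + 337) = -(24 + 337)/10 = -1/10*361 = -361/10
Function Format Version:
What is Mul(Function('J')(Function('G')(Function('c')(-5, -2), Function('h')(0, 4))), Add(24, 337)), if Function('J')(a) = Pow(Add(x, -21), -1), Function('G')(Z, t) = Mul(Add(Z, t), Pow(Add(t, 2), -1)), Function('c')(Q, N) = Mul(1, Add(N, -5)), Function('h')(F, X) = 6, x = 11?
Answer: Rational(-361, 10) ≈ -36.100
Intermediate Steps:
Function('c')(Q, N) = Add(-5, N) (Function('c')(Q, N) = Mul(1, Add(-5, N)) = Add(-5, N))
Function('G')(Z, t) = Mul(Pow(Add(2, t), -1), Add(Z, t)) (Function('G')(Z, t) = Mul(Add(Z, t), Pow(Add(2, t), -1)) = Mul(Pow(Add(2, t), -1), Add(Z, t)))
Function('J')(a) = Rational(-1, 10) (Function('J')(a) = Pow(Add(11, -21), -1) = Pow(-10, -1) = Rational(-1, 10))
Mul(Function('J')(Function('G')(Function('c')(-5, -2), Function('h')(0, 4))), Add(24, 337)) = Mul(Rational(-1, 10), Add(24, 337)) = Mul(Rational(-1, 10), 361) = Rational(-361, 10)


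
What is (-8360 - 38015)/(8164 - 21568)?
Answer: 46375/13404 ≈ 3.4598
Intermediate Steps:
(-8360 - 38015)/(8164 - 21568) = -46375/(-13404) = -46375*(-1/13404) = 46375/13404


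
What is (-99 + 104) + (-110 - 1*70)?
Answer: -175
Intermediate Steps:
(-99 + 104) + (-110 - 1*70) = 5 + (-110 - 70) = 5 - 180 = -175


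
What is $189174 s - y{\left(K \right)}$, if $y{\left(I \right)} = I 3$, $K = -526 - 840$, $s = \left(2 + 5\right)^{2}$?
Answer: $9273624$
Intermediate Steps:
$s = 49$ ($s = 7^{2} = 49$)
$K = -1366$
$y{\left(I \right)} = 3 I$
$189174 s - y{\left(K \right)} = 189174 \cdot 49 - 3 \left(-1366\right) = 9269526 - -4098 = 9269526 + 4098 = 9273624$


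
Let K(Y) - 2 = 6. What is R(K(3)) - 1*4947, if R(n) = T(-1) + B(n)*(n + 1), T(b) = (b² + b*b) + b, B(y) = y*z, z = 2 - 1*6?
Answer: -5234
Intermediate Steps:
z = -4 (z = 2 - 6 = -4)
K(Y) = 8 (K(Y) = 2 + 6 = 8)
B(y) = -4*y (B(y) = y*(-4) = -4*y)
T(b) = b + 2*b² (T(b) = (b² + b²) + b = 2*b² + b = b + 2*b²)
R(n) = 1 - 4*n*(1 + n) (R(n) = -(1 + 2*(-1)) + (-4*n)*(n + 1) = -(1 - 2) + (-4*n)*(1 + n) = -1*(-1) - 4*n*(1 + n) = 1 - 4*n*(1 + n))
R(K(3)) - 1*4947 = (1 - 4*8 - 4*8²) - 1*4947 = (1 - 32 - 4*64) - 4947 = (1 - 32 - 256) - 4947 = -287 - 4947 = -5234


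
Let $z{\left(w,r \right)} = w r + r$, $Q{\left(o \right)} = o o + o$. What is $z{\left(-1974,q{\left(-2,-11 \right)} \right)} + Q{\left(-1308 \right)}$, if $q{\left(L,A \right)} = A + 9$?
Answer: $1713502$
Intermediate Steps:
$Q{\left(o \right)} = o + o^{2}$ ($Q{\left(o \right)} = o^{2} + o = o + o^{2}$)
$q{\left(L,A \right)} = 9 + A$
$z{\left(w,r \right)} = r + r w$ ($z{\left(w,r \right)} = r w + r = r + r w$)
$z{\left(-1974,q{\left(-2,-11 \right)} \right)} + Q{\left(-1308 \right)} = \left(9 - 11\right) \left(1 - 1974\right) - 1308 \left(1 - 1308\right) = \left(-2\right) \left(-1973\right) - -1709556 = 3946 + 1709556 = 1713502$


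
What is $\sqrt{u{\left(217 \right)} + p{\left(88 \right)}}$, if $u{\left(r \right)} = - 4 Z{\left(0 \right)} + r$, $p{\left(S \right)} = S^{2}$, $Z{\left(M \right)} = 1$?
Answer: $\sqrt{7957} \approx 89.202$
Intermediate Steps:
$u{\left(r \right)} = -4 + r$ ($u{\left(r \right)} = \left(-4\right) 1 + r = -4 + r$)
$\sqrt{u{\left(217 \right)} + p{\left(88 \right)}} = \sqrt{\left(-4 + 217\right) + 88^{2}} = \sqrt{213 + 7744} = \sqrt{7957}$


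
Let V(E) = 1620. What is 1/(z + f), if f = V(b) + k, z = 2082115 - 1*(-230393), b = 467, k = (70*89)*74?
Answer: 1/2775148 ≈ 3.6034e-7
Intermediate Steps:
k = 461020 (k = 6230*74 = 461020)
z = 2312508 (z = 2082115 + 230393 = 2312508)
f = 462640 (f = 1620 + 461020 = 462640)
1/(z + f) = 1/(2312508 + 462640) = 1/2775148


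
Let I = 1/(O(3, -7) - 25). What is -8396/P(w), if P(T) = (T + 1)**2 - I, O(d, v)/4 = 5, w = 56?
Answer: -20990/8123 ≈ -2.5840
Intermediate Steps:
O(d, v) = 20 (O(d, v) = 4*5 = 20)
I = -1/5 (I = 1/(20 - 25) = 1/(-5) = -1/5 ≈ -0.20000)
P(T) = 1/5 + (1 + T)**2 (P(T) = (T + 1)**2 - 1*(-1/5) = (1 + T)**2 + 1/5 = 1/5 + (1 + T)**2)
-8396/P(w) = -8396/(1/5 + (1 + 56)**2) = -8396/(1/5 + 57**2) = -8396/(1/5 + 3249) = -8396/16246/5 = -8396*5/16246 = -20990/8123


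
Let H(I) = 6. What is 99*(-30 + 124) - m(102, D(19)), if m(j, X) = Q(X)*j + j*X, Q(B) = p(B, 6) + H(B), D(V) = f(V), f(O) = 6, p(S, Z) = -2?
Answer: 8286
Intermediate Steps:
D(V) = 6
Q(B) = 4 (Q(B) = -2 + 6 = 4)
m(j, X) = 4*j + X*j (m(j, X) = 4*j + j*X = 4*j + X*j)
99*(-30 + 124) - m(102, D(19)) = 99*(-30 + 124) - 102*(4 + 6) = 99*94 - 102*10 = 9306 - 1*1020 = 9306 - 1020 = 8286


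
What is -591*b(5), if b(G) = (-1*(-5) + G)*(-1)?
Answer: 5910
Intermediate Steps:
b(G) = -5 - G (b(G) = (5 + G)*(-1) = -5 - G)
-591*b(5) = -591*(-5 - 1*5) = -591*(-5 - 5) = -591*(-10) = 5910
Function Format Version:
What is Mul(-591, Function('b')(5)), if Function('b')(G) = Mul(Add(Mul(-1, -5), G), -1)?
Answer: 5910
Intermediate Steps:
Function('b')(G) = Add(-5, Mul(-1, G)) (Function('b')(G) = Mul(Add(5, G), -1) = Add(-5, Mul(-1, G)))
Mul(-591, Function('b')(5)) = Mul(-591, Add(-5, Mul(-1, 5))) = Mul(-591, Add(-5, -5)) = Mul(-591, -10) = 5910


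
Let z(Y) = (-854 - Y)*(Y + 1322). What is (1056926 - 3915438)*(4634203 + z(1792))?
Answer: 10306196363792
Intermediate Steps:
z(Y) = (-854 - Y)*(1322 + Y)
(1056926 - 3915438)*(4634203 + z(1792)) = (1056926 - 3915438)*(4634203 + (-1128988 - 1*1792² - 2176*1792)) = -2858512*(4634203 + (-1128988 - 1*3211264 - 3899392)) = -2858512*(4634203 + (-1128988 - 3211264 - 3899392)) = -2858512*(4634203 - 8239644) = -2858512*(-3605441) = 10306196363792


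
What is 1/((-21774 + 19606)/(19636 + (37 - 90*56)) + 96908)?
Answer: 14633/1418052596 ≈ 1.0319e-5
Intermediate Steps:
1/((-21774 + 19606)/(19636 + (37 - 90*56)) + 96908) = 1/(-2168/(19636 + (37 - 5040)) + 96908) = 1/(-2168/(19636 - 5003) + 96908) = 1/(-2168/14633 + 96908) = 1/(1418052596/14633) = 14633/1418052596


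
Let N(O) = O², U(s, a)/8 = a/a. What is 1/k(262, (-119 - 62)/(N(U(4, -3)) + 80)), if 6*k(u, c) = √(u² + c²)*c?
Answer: -124416*√1423434745/257641688845 ≈ -0.018219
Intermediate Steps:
U(s, a) = 8 (U(s, a) = 8*(a/a) = 8*1 = 8)
k(u, c) = c*√(c² + u²)/6 (k(u, c) = (√(u² + c²)*c)/6 = (√(c² + u²)*c)/6 = (c*√(c² + u²))/6 = c*√(c² + u²)/6)
1/k(262, (-119 - 62)/(N(U(4, -3)) + 80)) = 1/(((-119 - 62)/(8² + 80))*√(((-119 - 62)/(8² + 80))² + 262²)/6) = 1/((-181/(64 + 80))*√((-181/(64 + 80))² + 68644)/6) = 1/((-181/144)*√((-181/144)² + 68644)/6) = 1/((-181*1/144)*√((-181*1/144)² + 68644)/6) = 1/((⅙)*(-181/144)*√((-181/144)² + 68644)) = 1/((⅙)*(-181/144)*√(32761/20736 + 68644)) = 1/((⅙)*(-181/144)*√(1423434745/20736)) = 1/((⅙)*(-181/144)*(√1423434745/144)) = 1/(-181*√1423434745/124416) = -124416*√1423434745/257641688845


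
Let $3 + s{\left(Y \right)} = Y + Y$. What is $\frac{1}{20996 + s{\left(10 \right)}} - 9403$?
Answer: $- \frac{197585238}{21013} \approx -9403.0$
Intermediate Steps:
$s{\left(Y \right)} = -3 + 2 Y$ ($s{\left(Y \right)} = -3 + \left(Y + Y\right) = -3 + 2 Y$)
$\frac{1}{20996 + s{\left(10 \right)}} - 9403 = \frac{1}{20996 + \left(-3 + 2 \cdot 10\right)} - 9403 = \frac{1}{20996 + \left(-3 + 20\right)} - 9403 = \frac{1}{20996 + 17} - 9403 = \frac{1}{21013} - 9403 = - \frac{197585238}{21013}$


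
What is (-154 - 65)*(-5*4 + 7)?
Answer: 2847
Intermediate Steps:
(-154 - 65)*(-5*4 + 7) = -219*(-20 + 7) = -219*(-13) = 2847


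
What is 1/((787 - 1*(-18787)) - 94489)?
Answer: -1/74915 ≈ -1.3348e-5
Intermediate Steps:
1/((787 - 1*(-18787)) - 94489) = 1/((787 + 18787) - 94489) = 1/(19574 - 94489) = 1/(-74915) = -1/74915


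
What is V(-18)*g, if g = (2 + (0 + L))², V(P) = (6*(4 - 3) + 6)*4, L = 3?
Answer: 1200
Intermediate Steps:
V(P) = 48 (V(P) = (6*1 + 6)*4 = (6 + 6)*4 = 12*4 = 48)
g = 25 (g = (2 + (0 + 3))² = (2 + 3)² = 5² = 25)
V(-18)*g = 48*25 = 1200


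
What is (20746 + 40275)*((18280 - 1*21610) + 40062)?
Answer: 2241423372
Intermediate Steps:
(20746 + 40275)*((18280 - 1*21610) + 40062) = 61021*((18280 - 21610) + 40062) = 61021*(-3330 + 40062) = 61021*36732 = 2241423372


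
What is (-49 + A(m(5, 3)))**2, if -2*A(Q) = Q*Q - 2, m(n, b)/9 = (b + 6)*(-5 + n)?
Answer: 2304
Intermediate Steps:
m(n, b) = 9*(-5 + n)*(6 + b) (m(n, b) = 9*((b + 6)*(-5 + n)) = 9*((6 + b)*(-5 + n)) = 9*((-5 + n)*(6 + b)) = 9*(-5 + n)*(6 + b))
A(Q) = 1 - Q**2/2 (A(Q) = -(Q*Q - 2)/2 = -(Q**2 - 2)/2 = -(-2 + Q**2)/2 = 1 - Q**2/2)
(-49 + A(m(5, 3)))**2 = (-49 + (1 - (-270 - 45*3 + 54*5 + 9*3*5)**2/2))**2 = (-49 + (1 - (-270 - 135 + 270 + 135)**2/2))**2 = (-49 + (1 - 1/2*0**2))**2 = (-49 + (1 - 1/2*0))**2 = (-49 + (1 + 0))**2 = (-49 + 1)**2 = (-48)**2 = 2304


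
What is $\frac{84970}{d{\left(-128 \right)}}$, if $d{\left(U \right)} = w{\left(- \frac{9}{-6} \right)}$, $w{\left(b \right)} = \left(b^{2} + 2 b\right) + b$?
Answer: $\frac{339880}{27} \approx 12588.0$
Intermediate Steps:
$w{\left(b \right)} = b^{2} + 3 b$
$d{\left(U \right)} = \frac{27}{4}$ ($d{\left(U \right)} = - \frac{9}{-6} \left(3 - \frac{9}{-6}\right) = \left(-9\right) \left(- \frac{1}{6}\right) \left(3 - - \frac{3}{2}\right) = \frac{3 \left(3 + \frac{3}{2}\right)}{2} = \frac{3}{2} \cdot \frac{9}{2} = \frac{27}{4}$)
$\frac{84970}{d{\left(-128 \right)}} = \frac{84970}{\frac{27}{4}} = 84970 \cdot \frac{4}{27} = \frac{339880}{27}$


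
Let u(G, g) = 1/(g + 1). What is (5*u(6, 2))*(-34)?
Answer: -170/3 ≈ -56.667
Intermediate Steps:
u(G, g) = 1/(1 + g)
(5*u(6, 2))*(-34) = (5/(1 + 2))*(-34) = (5/3)*(-34) = -170/3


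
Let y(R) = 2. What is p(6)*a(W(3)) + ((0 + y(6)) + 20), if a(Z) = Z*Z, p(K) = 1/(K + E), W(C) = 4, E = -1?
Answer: 126/5 ≈ 25.200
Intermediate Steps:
p(K) = 1/(-1 + K) (p(K) = 1/(K - 1) = 1/(-1 + K))
a(Z) = Z**2
p(6)*a(W(3)) + ((0 + y(6)) + 20) = 4**2/(-1 + 6) + ((0 + 2) + 20) = 16/5 + (2 + 20) = (1/5)*16 + 22 = 16/5 + 22 = 126/5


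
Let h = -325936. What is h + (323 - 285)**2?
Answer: -324492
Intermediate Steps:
h + (323 - 285)**2 = -325936 + (323 - 285)**2 = -325936 + 38**2 = -325936 + 1444 = -324492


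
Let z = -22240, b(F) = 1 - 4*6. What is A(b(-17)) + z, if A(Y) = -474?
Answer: -22714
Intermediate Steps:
b(F) = -23 (b(F) = 1 - 24 = -23)
A(b(-17)) + z = -474 - 22240 = -22714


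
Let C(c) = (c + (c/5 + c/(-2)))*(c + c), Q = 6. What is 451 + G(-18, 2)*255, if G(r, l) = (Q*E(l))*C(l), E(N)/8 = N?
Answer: 137539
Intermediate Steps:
C(c) = 7*c²/5 (C(c) = (c + (c*(⅕) + c*(-½)))*(2*c) = (c + (c/5 - c/2))*(2*c) = (c - 3*c/10)*(2*c) = (7*c/10)*(2*c) = 7*c²/5)
E(N) = 8*N
G(r, l) = 336*l³/5 (G(r, l) = (6*(8*l))*(7*l²/5) = (48*l)*(7*l²/5) = 336*l³/5)
451 + G(-18, 2)*255 = 451 + ((336/5)*2³)*255 = 451 + ((336/5)*8)*255 = 451 + (2688/5)*255 = 451 + 137088 = 137539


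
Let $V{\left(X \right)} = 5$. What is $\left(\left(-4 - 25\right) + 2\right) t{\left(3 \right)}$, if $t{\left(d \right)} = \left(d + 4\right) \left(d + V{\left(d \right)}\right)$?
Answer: $-1512$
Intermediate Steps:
$t{\left(d \right)} = \left(4 + d\right) \left(5 + d\right)$ ($t{\left(d \right)} = \left(d + 4\right) \left(d + 5\right) = \left(4 + d\right) \left(5 + d\right)$)
$\left(\left(-4 - 25\right) + 2\right) t{\left(3 \right)} = \left(\left(-4 - 25\right) + 2\right) \left(20 + 3^{2} + 9 \cdot 3\right) = \left(\left(-4 - 25\right) + 2\right) \left(20 + 9 + 27\right) = \left(-29 + 2\right) 56 = \left(-27\right) 56 = -1512$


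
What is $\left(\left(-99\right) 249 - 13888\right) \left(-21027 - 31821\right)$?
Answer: $2036709072$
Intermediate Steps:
$\left(\left(-99\right) 249 - 13888\right) \left(-21027 - 31821\right) = \left(-24651 - 13888\right) \left(-52848\right) = \left(-38539\right) \left(-52848\right) = 2036709072$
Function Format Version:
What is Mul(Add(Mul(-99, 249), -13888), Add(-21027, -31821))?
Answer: 2036709072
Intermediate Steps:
Mul(Add(Mul(-99, 249), -13888), Add(-21027, -31821)) = Mul(Add(-24651, -13888), -52848) = Mul(-38539, -52848) = 2036709072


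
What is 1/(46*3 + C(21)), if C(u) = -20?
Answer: 1/118 ≈ 0.0084746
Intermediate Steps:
1/(46*3 + C(21)) = 1/(46*3 - 20) = 1/(138 - 20) = 1/118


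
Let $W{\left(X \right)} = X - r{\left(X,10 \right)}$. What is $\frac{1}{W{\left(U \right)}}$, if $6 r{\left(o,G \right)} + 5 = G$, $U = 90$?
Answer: $\frac{6}{535} \approx 0.011215$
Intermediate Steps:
$r{\left(o,G \right)} = - \frac{5}{6} + \frac{G}{6}$
$W{\left(X \right)} = - \frac{5}{6} + X$ ($W{\left(X \right)} = X - \left(- \frac{5}{6} + \frac{1}{6} \cdot 10\right) = X - \left(- \frac{5}{6} + \frac{5}{3}\right) = X - \frac{5}{6} = - \frac{5}{6} + X$)
$\frac{1}{W{\left(U \right)}} = \frac{1}{- \frac{5}{6} + 90} = \frac{1}{\frac{535}{6}} = \frac{6}{535}$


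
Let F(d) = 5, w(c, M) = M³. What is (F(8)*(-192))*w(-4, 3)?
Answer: -25920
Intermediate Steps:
(F(8)*(-192))*w(-4, 3) = (5*(-192))*3³ = -960*27 = -25920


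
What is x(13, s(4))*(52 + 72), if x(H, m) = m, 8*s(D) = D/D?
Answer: 31/2 ≈ 15.500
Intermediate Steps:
s(D) = ⅛ (s(D) = (D/D)/8 = (⅛)*1 = ⅛)
x(13, s(4))*(52 + 72) = (52 + 72)/8 = (⅛)*124 = 31/2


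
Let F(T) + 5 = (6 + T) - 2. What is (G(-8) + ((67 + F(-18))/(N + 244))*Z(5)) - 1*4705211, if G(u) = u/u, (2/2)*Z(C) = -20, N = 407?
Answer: -1021030890/217 ≈ -4.7052e+6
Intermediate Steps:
F(T) = -1 + T (F(T) = -5 + ((6 + T) - 2) = -5 + (4 + T) = -1 + T)
Z(C) = -20
G(u) = 1
(G(-8) + ((67 + F(-18))/(N + 244))*Z(5)) - 1*4705211 = (1 + ((67 + (-1 - 18))/(407 + 244))*(-20)) - 1*4705211 = (1 + ((67 - 19)/651)*(-20)) - 4705211 = (1 + (48*(1/651))*(-20)) - 4705211 = (1 + (16/217)*(-20)) - 4705211 = (1 - 320/217) - 4705211 = -103/217 - 4705211 = -1021030890/217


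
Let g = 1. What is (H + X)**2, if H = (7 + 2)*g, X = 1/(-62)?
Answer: 310249/3844 ≈ 80.710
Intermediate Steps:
X = -1/62 ≈ -0.016129
H = 9 (H = (7 + 2)*1 = 9*1 = 9)
(H + X)**2 = (9 - 1/62)**2 = (557/62)**2 = 310249/3844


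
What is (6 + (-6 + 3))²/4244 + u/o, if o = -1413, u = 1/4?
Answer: 2914/1499193 ≈ 0.0019437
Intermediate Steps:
u = ¼ ≈ 0.25000
(6 + (-6 + 3))²/4244 + u/o = (6 + (-6 + 3))²/4244 + (¼)/(-1413) = (6 - 3)²*(1/4244) + (¼)*(-1/1413) = 3²*(1/4244) - 1/5652 = 9*(1/4244) - 1/5652 = 9/4244 - 1/5652 = 2914/1499193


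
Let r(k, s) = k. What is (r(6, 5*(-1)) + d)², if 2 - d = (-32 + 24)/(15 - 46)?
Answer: 57600/961 ≈ 59.938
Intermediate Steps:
d = 54/31 (d = 2 - (-32 + 24)/(15 - 46) = 2 - (-8)/(-31) = 2 - (-8)*(-1)/31 = 2 - 1*8/31 = 2 - 8/31 = 54/31 ≈ 1.7419)
(r(6, 5*(-1)) + d)² = (6 + 54/31)² = (240/31)² = 57600/961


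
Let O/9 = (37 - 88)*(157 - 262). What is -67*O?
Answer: -3229065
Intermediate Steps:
O = 48195 (O = 9*((37 - 88)*(157 - 262)) = 9*(-51*(-105)) = 9*5355 = 48195)
-67*O = -67*48195 = -3229065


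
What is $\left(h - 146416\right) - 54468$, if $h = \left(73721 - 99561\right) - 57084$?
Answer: $-283808$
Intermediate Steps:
$h = -82924$ ($h = -25840 - 57084 = -82924$)
$\left(h - 146416\right) - 54468 = \left(-82924 - 146416\right) - 54468 = -229340 - 54468 = -283808$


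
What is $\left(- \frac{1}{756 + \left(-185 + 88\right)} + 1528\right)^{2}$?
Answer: $\frac{1013950316401}{434281} \approx 2.3348 \cdot 10^{6}$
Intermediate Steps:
$\left(- \frac{1}{756 + \left(-185 + 88\right)} + 1528\right)^{2} = \left(- \frac{1}{756 - 97} + 1528\right)^{2} = \left(- \frac{1}{659} + 1528\right)^{2} = \left(\frac{1006951}{659}\right)^{2} = \frac{1013950316401}{434281}$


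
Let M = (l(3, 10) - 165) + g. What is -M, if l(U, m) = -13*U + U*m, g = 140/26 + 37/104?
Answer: 17499/104 ≈ 168.26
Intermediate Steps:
g = 597/104 (g = 140*(1/26) + 37*(1/104) = 70/13 + 37/104 = 597/104 ≈ 5.7404)
M = -17499/104 (M = (3*(-13 + 10) - 165) + 597/104 = (3*(-3) - 165) + 597/104 = (-9 - 165) + 597/104 = -174 + 597/104 = -17499/104 ≈ -168.26)
-M = -1*(-17499/104) = 17499/104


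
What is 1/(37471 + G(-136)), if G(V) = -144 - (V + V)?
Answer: 1/37599 ≈ 2.6596e-5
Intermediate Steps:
G(V) = -144 - 2*V
1/(37471 + G(-136)) = 1/(37471 + (-144 - 2*(-136))) = 1/(37471 + (-144 + 272)) = 1/(37471 + 128) = 1/37599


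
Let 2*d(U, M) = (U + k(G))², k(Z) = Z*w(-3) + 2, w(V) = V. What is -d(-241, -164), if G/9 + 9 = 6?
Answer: -12482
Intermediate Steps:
G = -27 (G = -81 + 9*6 = -81 + 54 = -27)
k(Z) = 2 - 3*Z (k(Z) = Z*(-3) + 2 = -3*Z + 2 = 2 - 3*Z)
d(U, M) = (83 + U)²/2 (d(U, M) = (U + (2 - 3*(-27)))²/2 = (U + (2 + 81))²/2 = (U + 83)²/2 = (83 + U)²/2)
-d(-241, -164) = -(83 - 241)²/2 = -(-158)²/2 = -24964/2 = -1*12482 = -12482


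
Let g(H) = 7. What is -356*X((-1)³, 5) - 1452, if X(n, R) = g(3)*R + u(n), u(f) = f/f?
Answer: -14268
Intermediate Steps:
u(f) = 1
X(n, R) = 1 + 7*R (X(n, R) = 7*R + 1 = 1 + 7*R)
-356*X((-1)³, 5) - 1452 = -356*(1 + 7*5) - 1452 = -356*(1 + 35) - 1452 = -356*36 - 1452 = -12816 - 1452 = -14268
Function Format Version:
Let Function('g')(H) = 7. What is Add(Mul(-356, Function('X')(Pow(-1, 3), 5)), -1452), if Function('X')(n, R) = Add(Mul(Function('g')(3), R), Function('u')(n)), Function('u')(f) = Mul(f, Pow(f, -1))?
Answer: -14268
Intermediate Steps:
Function('u')(f) = 1
Function('X')(n, R) = Add(1, Mul(7, R)) (Function('X')(n, R) = Add(Mul(7, R), 1) = Add(1, Mul(7, R)))
Add(Mul(-356, Function('X')(Pow(-1, 3), 5)), -1452) = Add(Mul(-356, Add(1, Mul(7, 5))), -1452) = Add(Mul(-356, Add(1, 35)), -1452) = Add(Mul(-356, 36), -1452) = Add(-12816, -1452) = -14268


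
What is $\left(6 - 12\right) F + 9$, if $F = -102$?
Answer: $621$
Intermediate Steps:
$\left(6 - 12\right) F + 9 = \left(6 - 12\right) \left(-102\right) + 9 = \left(-6\right) \left(-102\right) + 9 = 612 + 9 = 621$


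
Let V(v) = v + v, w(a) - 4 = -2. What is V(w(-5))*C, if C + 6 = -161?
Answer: -668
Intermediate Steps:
C = -167 (C = -6 - 161 = -167)
w(a) = 2 (w(a) = 4 - 2 = 2)
V(v) = 2*v
V(w(-5))*C = (2*2)*(-167) = 4*(-167) = -668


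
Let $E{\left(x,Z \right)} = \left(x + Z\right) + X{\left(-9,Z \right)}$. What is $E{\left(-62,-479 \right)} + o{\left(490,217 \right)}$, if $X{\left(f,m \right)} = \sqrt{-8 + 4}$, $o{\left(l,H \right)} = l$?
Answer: $-51 + 2 i \approx -51.0 + 2.0 i$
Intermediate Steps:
$X{\left(f,m \right)} = 2 i$ ($X{\left(f,m \right)} = \sqrt{-4} = 2 i$)
$E{\left(x,Z \right)} = Z + x + 2 i$ ($E{\left(x,Z \right)} = \left(x + Z\right) + 2 i = \left(Z + x\right) + 2 i = Z + x + 2 i$)
$E{\left(-62,-479 \right)} + o{\left(490,217 \right)} = \left(-479 - 62 + 2 i\right) + 490 = \left(-541 + 2 i\right) + 490 = -51 + 2 i$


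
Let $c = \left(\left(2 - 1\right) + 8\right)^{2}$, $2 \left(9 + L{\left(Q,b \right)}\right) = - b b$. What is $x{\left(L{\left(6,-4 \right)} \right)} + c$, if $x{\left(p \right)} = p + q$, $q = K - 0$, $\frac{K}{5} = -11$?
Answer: $9$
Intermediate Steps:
$K = -55$ ($K = 5 \left(-11\right) = -55$)
$q = -55$ ($q = -55 - 0 = -55 + 0 = -55$)
$L{\left(Q,b \right)} = -9 - \frac{b^{2}}{2}$ ($L{\left(Q,b \right)} = -9 + \frac{- b b}{2} = -9 + \frac{\left(-1\right) b^{2}}{2} = -9 - \frac{b^{2}}{2}$)
$x{\left(p \right)} = -55 + p$ ($x{\left(p \right)} = p - 55 = -55 + p$)
$c = 81$ ($c = \left(\left(2 - 1\right) + 8\right)^{2} = \left(1 + 8\right)^{2} = 9^{2} = 81$)
$x{\left(L{\left(6,-4 \right)} \right)} + c = \left(-55 - \left(9 + \frac{\left(-4\right)^{2}}{2}\right)\right) + 81 = \left(-55 - 17\right) + 81 = -72 + 81 = 9$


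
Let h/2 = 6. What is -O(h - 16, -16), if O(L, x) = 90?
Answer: -90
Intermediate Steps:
h = 12 (h = 2*6 = 12)
-O(h - 16, -16) = -1*90 = -90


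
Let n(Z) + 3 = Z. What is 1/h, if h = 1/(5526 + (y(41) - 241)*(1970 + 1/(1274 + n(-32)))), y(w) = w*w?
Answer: 1173881118/413 ≈ 2.8423e+6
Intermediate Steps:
n(Z) = -3 + Z
y(w) = w**2
h = 413/1173881118 (h = 1/(5526 + (41**2 - 241)*(1970 + 1/(1274 + (-3 - 32)))) = 1/(5526 + (1681 - 241)*(1970 + 1/(1274 - 35))) = 1/(5526 + 1440*(1970 + 1/1239)) = 1/(5526 + 1440*(2440831/1239)) = 1/(5526 + 1171598880/413) = 1/(1173881118/413) = 413/1173881118 ≈ 3.5182e-7)
1/h = 1/(413/1173881118) = 1173881118/413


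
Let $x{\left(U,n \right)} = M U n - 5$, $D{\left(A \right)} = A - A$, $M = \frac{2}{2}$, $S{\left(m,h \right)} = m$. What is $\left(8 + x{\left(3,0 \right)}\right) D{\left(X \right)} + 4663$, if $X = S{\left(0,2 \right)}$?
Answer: $4663$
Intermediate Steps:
$X = 0$
$M = 1$ ($M = 2 \cdot \frac{1}{2} = 1$)
$D{\left(A \right)} = 0$
$x{\left(U,n \right)} = -5 + U n$ ($x{\left(U,n \right)} = 1 U n - 5 = U n - 5 = -5 + U n$)
$\left(8 + x{\left(3,0 \right)}\right) D{\left(X \right)} + 4663 = \left(8 + \left(-5 + 3 \cdot 0\right)\right) 0 + 4663 = \left(8 + \left(-5 + 0\right)\right) 0 + 4663 = \left(8 - 5\right) 0 + 4663 = 3 \cdot 0 + 4663 = 0 + 4663 = 4663$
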